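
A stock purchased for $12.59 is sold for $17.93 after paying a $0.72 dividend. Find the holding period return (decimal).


Formula: HPR = (P1 - P0 + D) / P0
Gain: $17.93 - $12.59 + $0.72 = $6.06
HPR = $6.06 / $12.59 = 0.4813

0.4813


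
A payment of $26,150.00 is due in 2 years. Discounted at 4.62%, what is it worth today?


Formula: PV = FV / (1 + r)^n
Substituting: PV = $26,150.00 / (1 + 0.0462)^2
Discount factor: (1.0462)^2 = 1.094534
PV = $26,150.00 / 1.094534 = $23,891.44

$23,891.44


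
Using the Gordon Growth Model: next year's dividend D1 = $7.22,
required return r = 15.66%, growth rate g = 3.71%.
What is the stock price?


Formula: P = D1 / (r - g)
Spread: r - g = 0.1566 - 0.0371 = 0.1195
Substituting: P = $7.22 / 0.1195
P = $60.42

$60.42


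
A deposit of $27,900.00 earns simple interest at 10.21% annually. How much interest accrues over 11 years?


Formula: I = P * r * t
Substituting: I = $27,900.00 * 0.1021 * 11
Step: I = $27,900.00 * 1.1231
I = $31,334.49

$31,334.49


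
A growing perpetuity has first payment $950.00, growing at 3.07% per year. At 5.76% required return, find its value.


Formula: PV = C / (r - g)
Spread: r - g = 0.0576 - 0.0307 = 0.0269
Substituting: PV = $950.00 / 0.0269
PV = $35,315.99

$35,315.99


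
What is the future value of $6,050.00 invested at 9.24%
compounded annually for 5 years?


Formula: FV = P * (1 + r)^n
Substituting: FV = $6,050.00 * (1 + 0.0924)^5
Growth factor: (1.0924)^5 = 1.555638
FV = $6,050.00 * 1.555638 = $9,411.61

$9,411.61


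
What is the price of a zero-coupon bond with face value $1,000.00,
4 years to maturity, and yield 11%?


Formula: Price = FV / (1 + r)^n
Substituting: Price = $1,000.00 / (1 + 0.11)^4
Discount factor: (1.11)^4 = 1.51807
Price = $1,000.00 / 1.51807 = $658.73

$658.73


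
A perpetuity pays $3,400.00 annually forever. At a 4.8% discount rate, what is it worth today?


Formula: PV = C / r
Substituting: PV = $3,400.00 / 0.048
PV = $70,833.33

$70,833.33


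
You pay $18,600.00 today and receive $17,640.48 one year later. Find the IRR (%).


Formula: IRR = C1/C0 - 1
Substituting: IRR = $17,640.48 / $18,600.00 - 1
Ratio: 0.948413 - 1 = -0.051587
IRR = -5.1587%

-5.1587%


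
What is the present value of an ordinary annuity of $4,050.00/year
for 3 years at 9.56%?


Formula: PV = PMT * (1 - (1+r)^(-n)) / r
Discount factor: (1 + 0.0956)^(-3) = 0.760403
Bracket: 1 - 0.760403 = 0.239597
PV = $4,050.00 * 0.239597 / 0.0956 = $10,150.28

$10,150.28


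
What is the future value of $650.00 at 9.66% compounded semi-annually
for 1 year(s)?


Formula: FV = P * (1 + r/m)^(m*t)
Period rate: r/m = 0.0966 / 2 = 0.0483
Total periods: m*t = 2 * 1 = 2
Growth factor: (1 + 0.0483)^2 = 1.098933
FV = $650.00 * 1.098933 = $714.31

$714.31


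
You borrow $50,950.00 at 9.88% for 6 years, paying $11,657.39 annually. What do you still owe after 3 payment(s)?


Formula: Balance = PV*(1+r)^k - PMT*((1+r)^k - 1)/r
Growth: (1 + 0.0988)^3 = 1.326649
Accumulated factor: ((1+r)^k - 1)/r = 3.306161
Balance = $50,950.00 * 1.326649 - $11,657.39 * 3.306161
Balance = $29,051.54

$29,051.54


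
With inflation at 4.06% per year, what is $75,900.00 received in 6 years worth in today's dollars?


Formula: Real value = nominal / (1 + inflation)^years
Price level: (1 + 0.0406)^6 = 1.269705
Real value = $75,900.00 / 1.269705 = $59,777.65

$59,777.65


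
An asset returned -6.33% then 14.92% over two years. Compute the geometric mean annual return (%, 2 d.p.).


Formula: Geometric mean = ((1+r1)*(1+r2))^(1/2) - 1
Product: (1 + -0.0633) * (1 + 0.1492) = 0.9367 * 1.1492 = 1.076456
Square root: 1.076456^0.5 = 1.037524
Geometric mean = 1.037524 - 1 = 0.037524
As percentage: 3.75%

3.75%


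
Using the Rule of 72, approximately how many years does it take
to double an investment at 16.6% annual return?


Formula: Years ≈ 72 / r
Substituting: Years ≈ 72 / 16.6
Years ≈ 4.3

4.3 years


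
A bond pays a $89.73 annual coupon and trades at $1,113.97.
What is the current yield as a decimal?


Formula: Current yield = annual coupon / price
Substituting: CY = $89.73 / $1,113.97
CY = 0.08055

0.08055


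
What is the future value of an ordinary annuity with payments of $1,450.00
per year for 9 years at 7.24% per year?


Formula: FV = PMT * ((1+r)^n - 1) / r
Growth factor: (1 + 0.0724)^9 = 1.875907
Numerator: 1.875907 - 1 = 0.875907
FV = $1,450.00 * 0.875907 / 0.0724 = $17,542.33

$17,542.33


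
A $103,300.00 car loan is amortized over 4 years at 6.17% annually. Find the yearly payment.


Formula: PMT = PV * r / (1 - (1+r)^(-n))
Denominator: 1 - (1 + 0.0617)^(-4) = 0.212967
Numerator: $103,300.00 * 0.0617 = 6373.61
PMT = 6373.61 / 0.212967 = $29,927.63

$29,927.63


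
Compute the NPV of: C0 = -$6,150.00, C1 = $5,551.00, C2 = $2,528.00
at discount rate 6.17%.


Formula: NPV = C0 + C1/(1+r) + C2/(1+r)^2
Discount C1: $5,551.00 / (1 + 0.0617) = $5,228.41
Discount C2: $2,528.00 / (1 + 0.0617)^2 = $2,242.71
NPV = -$6,150.00 + $5,228.41 + $2,242.71 = $1,321.12

$1,321.12


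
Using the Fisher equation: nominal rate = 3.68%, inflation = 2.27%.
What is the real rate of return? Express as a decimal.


Formula: (1 + r_real) = (1 + r_nom) / (1 + inflation)
Substituting: (1 + r_real) = 1.0368 / 1.0227
(1 + r_real) = 1.013787
r_real = 1.013787 - 1 = 0.013787

0.013787


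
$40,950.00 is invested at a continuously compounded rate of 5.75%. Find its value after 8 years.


Formula: FV = P * e^(r*t)
Exponent: r*t = 0.0575 * 8 = 0.46
e^(0.46) = 1.584074
FV = $40,950.00 * 1.584074 = $64,867.83

$64,867.83


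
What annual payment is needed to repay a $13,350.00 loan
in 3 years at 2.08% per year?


Formula: PMT = PV * r / (1 - (1+r)^(-n))
Denominator: 1 - (1 + 0.0208)^(-3) = 0.059891
Numerator: $13,350.00 * 0.0208 = 277.68
PMT = 277.68 / 0.059891 = $4,636.39

$4,636.39


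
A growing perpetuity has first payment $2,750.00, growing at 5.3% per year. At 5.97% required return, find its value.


Formula: PV = C / (r - g)
Spread: r - g = 0.0597 - 0.053 = 0.0067
Substituting: PV = $2,750.00 / 0.0067
PV = $410,447.76

$410,447.76


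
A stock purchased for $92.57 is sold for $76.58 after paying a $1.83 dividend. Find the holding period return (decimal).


Formula: HPR = (P1 - P0 + D) / P0
Gain: $76.58 - $92.57 + $1.83 = -$14.16
HPR = -$14.16 / $92.57 = -0.153

-0.153


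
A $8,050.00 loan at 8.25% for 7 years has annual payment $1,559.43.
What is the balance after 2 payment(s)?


Formula: Balance = PV*(1+r)^k - PMT*((1+r)^k - 1)/r
Growth: (1 + 0.0825)^2 = 1.171806
Accumulated factor: ((1+r)^k - 1)/r = 2.0825
Balance = $8,050.00 * 1.171806 - $1,559.43 * 2.0825
Balance = $6,185.53

$6,185.53


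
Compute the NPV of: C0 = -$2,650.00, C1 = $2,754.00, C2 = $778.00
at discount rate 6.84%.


Formula: NPV = C0 + C1/(1+r) + C2/(1+r)^2
Discount C1: $2,754.00 / (1 + 0.0684) = $2,577.69
Discount C2: $778.00 / (1 + 0.0684)^2 = $681.57
NPV = -$2,650.00 + $2,577.69 + $681.57 = $609.26

$609.26


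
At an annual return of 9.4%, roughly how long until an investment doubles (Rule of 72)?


Formula: Years ≈ 72 / r
Substituting: Years ≈ 72 / 9.4
Years ≈ 7.7

7.7 years


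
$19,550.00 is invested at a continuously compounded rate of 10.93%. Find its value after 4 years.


Formula: FV = P * e^(r*t)
Exponent: r*t = 0.1093 * 4 = 0.4372
e^(0.4372) = 1.548366
FV = $19,550.00 * 1.548366 = $30,270.55

$30,270.55


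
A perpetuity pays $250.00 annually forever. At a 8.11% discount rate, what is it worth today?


Formula: PV = C / r
Substituting: PV = $250.00 / 0.0811
PV = $3,082.61

$3,082.61


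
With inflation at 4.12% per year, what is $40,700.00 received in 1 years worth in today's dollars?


Formula: Real value = nominal / (1 + inflation)^years
Price level: (1 + 0.0412)^1 = 1.0412
Real value = $40,700.00 / 1.0412 = $39,089.51

$39,089.51


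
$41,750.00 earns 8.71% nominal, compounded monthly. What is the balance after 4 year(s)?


Formula: FV = P * (1 + r/m)^(m*t)
Period rate: r/m = 0.0871 / 12 = 0.007258
Total periods: m*t = 12 * 4 = 48
Growth factor: (1 + 0.007258)^48 = 1.415017
FV = $41,750.00 * 1.415017 = $59,076.97

$59,076.97


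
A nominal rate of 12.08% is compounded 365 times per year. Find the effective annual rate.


Formula: EAR = (1 + r/m)^m - 1
Period rate: r/m = 0.1208 / 365 = 0.000331
Compounding: (1 + 0.000331)^365 = 1.128377
EAR = 1.128377 - 1 = 0.128377

0.128377


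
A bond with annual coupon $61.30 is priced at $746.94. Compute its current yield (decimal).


Formula: Current yield = annual coupon / price
Substituting: CY = $61.30 / $746.94
CY = 0.082068

0.082068


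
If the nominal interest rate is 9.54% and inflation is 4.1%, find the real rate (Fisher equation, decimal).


Formula: (1 + r_real) = (1 + r_nom) / (1 + inflation)
Substituting: (1 + r_real) = 1.0954 / 1.041
(1 + r_real) = 1.052257
r_real = 1.052257 - 1 = 0.052257

0.052257


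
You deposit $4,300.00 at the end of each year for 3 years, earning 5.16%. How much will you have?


Formula: FV = PMT * ((1+r)^n - 1) / r
Growth factor: (1 + 0.0516)^3 = 1.162925
Numerator: 1.162925 - 1 = 0.162925
FV = $4,300.00 * 0.162925 / 0.0516 = $13,577.09

$13,577.09


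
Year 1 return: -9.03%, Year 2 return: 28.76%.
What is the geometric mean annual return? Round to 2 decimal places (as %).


Formula: Geometric mean = ((1+r1)*(1+r2))^(1/2) - 1
Product: (1 + -0.0903) * (1 + 0.2876) = 0.9097 * 1.2876 = 1.17133
Square root: 1.17133^0.5 = 1.08228
Geometric mean = 1.08228 - 1 = 0.08228
As percentage: 8.23%

8.23%


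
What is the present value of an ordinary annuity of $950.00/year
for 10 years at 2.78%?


Formula: PV = PMT * (1 - (1+r)^(-n)) / r
Discount factor: (1 + 0.0278)^(-10) = 0.760175
Bracket: 1 - 0.760175 = 0.239825
PV = $950.00 * 0.239825 / 0.0278 = $8,195.44

$8,195.44


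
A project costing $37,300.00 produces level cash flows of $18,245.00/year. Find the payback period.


Formula: Payback = investment / annual cash flow
Substituting: Payback = $37,300.00 / $18,245.00
Payback = 2.0444 years

2.0444 years


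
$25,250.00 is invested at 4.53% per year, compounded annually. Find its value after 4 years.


Formula: FV = P * (1 + r)^n
Substituting: FV = $25,250.00 * (1 + 0.0453)^4
Growth factor: (1.0453)^4 = 1.193889
FV = $25,250.00 * 1.193889 = $30,145.69

$30,145.69


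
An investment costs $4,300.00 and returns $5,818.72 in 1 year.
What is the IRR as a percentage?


Formula: IRR = C1/C0 - 1
Substituting: IRR = $5,818.72 / $4,300.00 - 1
Ratio: 1.353191 - 1 = 0.353191
IRR = 35.3191%

35.3191%


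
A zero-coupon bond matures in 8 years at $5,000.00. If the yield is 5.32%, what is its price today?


Formula: Price = FV / (1 + r)^n
Substituting: Price = $5,000.00 / (1 + 0.0532)^8
Discount factor: (1.0532)^8 = 1.513864
Price = $5,000.00 / 1.513864 = $3,302.81

$3,302.81


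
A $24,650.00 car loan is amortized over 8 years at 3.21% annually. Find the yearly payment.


Formula: PMT = PV * r / (1 - (1+r)^(-n))
Denominator: 1 - (1 + 0.0321)^(-8) = 0.223349
Numerator: $24,650.00 * 0.0321 = 791.265
PMT = 791.265 / 0.223349 = $3,542.73

$3,542.73


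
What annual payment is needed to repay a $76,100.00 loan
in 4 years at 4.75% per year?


Formula: PMT = PV * r / (1 - (1+r)^(-n))
Denominator: 1 - (1 + 0.0475)^(-4) = 0.169415
Numerator: $76,100.00 * 0.0475 = 3614.75
PMT = 3614.75 / 0.169415 = $21,336.61

$21,336.61


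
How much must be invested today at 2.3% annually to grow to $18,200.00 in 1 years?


Formula: PV = FV / (1 + r)^n
Substituting: PV = $18,200.00 / (1 + 0.023)^1
Discount factor: (1.023)^1 = 1.023
PV = $18,200.00 / 1.023 = $17,790.81

$17,790.81


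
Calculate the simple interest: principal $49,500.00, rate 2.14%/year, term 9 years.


Formula: I = P * r * t
Substituting: I = $49,500.00 * 0.0214 * 9
Step: I = $49,500.00 * 0.1926
I = $9,533.70

$9,533.70


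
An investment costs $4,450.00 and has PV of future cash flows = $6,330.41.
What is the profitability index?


Formula: PI = PV(cash flows) / initial investment
Substituting: PI = $6,330.41 / $4,450.00
PI = 1.4226

1.4226


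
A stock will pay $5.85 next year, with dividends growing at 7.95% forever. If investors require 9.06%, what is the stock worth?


Formula: P = D1 / (r - g)
Spread: r - g = 0.0906 - 0.0795 = 0.0111
Substituting: P = $5.85 / 0.0111
P = $527.03

$527.03


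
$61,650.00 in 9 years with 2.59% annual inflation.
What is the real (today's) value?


Formula: Real value = nominal / (1 + inflation)^years
Price level: (1 + 0.0259)^9 = 1.258767
Real value = $61,650.00 / 1.258767 = $48,976.51

$48,976.51


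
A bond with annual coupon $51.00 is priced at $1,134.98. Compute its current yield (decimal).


Formula: Current yield = annual coupon / price
Substituting: CY = $51.00 / $1,134.98
CY = 0.044935

0.044935


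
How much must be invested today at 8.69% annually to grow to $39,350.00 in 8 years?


Formula: PV = FV / (1 + r)^n
Substituting: PV = $39,350.00 / (1 + 0.0869)^8
Discount factor: (1.0869)^8 = 1.947676
PV = $39,350.00 / 1.947676 = $20,203.57

$20,203.57


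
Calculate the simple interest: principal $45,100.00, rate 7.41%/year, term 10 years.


Formula: I = P * r * t
Substituting: I = $45,100.00 * 0.0741 * 10
Step: I = $45,100.00 * 0.741
I = $33,419.10

$33,419.10


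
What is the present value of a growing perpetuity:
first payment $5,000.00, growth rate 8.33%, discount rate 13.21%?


Formula: PV = C / (r - g)
Spread: r - g = 0.1321 - 0.0833 = 0.0488
Substituting: PV = $5,000.00 / 0.0488
PV = $102,459.02

$102,459.02


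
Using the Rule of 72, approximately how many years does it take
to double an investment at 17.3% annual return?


Formula: Years ≈ 72 / r
Substituting: Years ≈ 72 / 17.3
Years ≈ 4.2

4.2 years


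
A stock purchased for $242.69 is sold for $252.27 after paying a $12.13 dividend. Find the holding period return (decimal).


Formula: HPR = (P1 - P0 + D) / P0
Gain: $252.27 - $242.69 + $12.13 = $21.71
HPR = $21.71 / $242.69 = 0.0895

0.0895


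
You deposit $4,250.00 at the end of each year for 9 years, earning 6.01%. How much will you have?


Formula: FV = PMT * ((1+r)^n - 1) / r
Growth factor: (1 + 0.0601)^9 = 1.690914
Numerator: 1.690914 - 1 = 0.690914
FV = $4,250.00 * 0.690914 / 0.0601 = $48,858.31

$48,858.31


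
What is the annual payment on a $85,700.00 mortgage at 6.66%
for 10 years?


Formula: PMT = PV * r / (1 - (1+r)^(-n))
Denominator: 1 - (1 + 0.0666)^(-10) = 0.475212
Numerator: $85,700.00 * 0.0666 = 5707.62
PMT = 5707.62 / 0.475212 = $12,010.69

$12,010.69


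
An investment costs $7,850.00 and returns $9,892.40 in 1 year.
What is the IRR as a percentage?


Formula: IRR = C1/C0 - 1
Substituting: IRR = $9,892.40 / $7,850.00 - 1
Ratio: 1.260178 - 1 = 0.260178
IRR = 26.0178%

26.0178%


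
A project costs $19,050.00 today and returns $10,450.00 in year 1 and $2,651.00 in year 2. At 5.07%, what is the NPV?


Formula: NPV = C0 + C1/(1+r) + C2/(1+r)^2
Discount C1: $10,450.00 / (1 + 0.0507) = $9,945.75
Discount C2: $2,651.00 / (1 + 0.0507)^2 = $2,401.33
NPV = -$19,050.00 + $9,945.75 + $2,401.33 = -$6,702.92

-$6,702.92


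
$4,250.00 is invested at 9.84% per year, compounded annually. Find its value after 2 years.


Formula: FV = P * (1 + r)^n
Substituting: FV = $4,250.00 * (1 + 0.0984)^2
Growth factor: (1.0984)^2 = 1.206483
FV = $4,250.00 * 1.206483 = $5,127.55

$5,127.55


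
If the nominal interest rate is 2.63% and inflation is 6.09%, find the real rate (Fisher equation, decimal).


Formula: (1 + r_real) = (1 + r_nom) / (1 + inflation)
Substituting: (1 + r_real) = 1.0263 / 1.0609
(1 + r_real) = 0.967386
r_real = 0.967386 - 1 = -0.032614

-0.032614


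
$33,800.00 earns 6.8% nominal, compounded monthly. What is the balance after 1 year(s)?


Formula: FV = P * (1 + r/m)^(m*t)
Period rate: r/m = 0.068 / 12 = 0.005667
Total periods: m*t = 12 * 1 = 12
Growth factor: (1 + 0.005667)^12 = 1.07016
FV = $33,800.00 * 1.07016 = $36,171.40

$36,171.40


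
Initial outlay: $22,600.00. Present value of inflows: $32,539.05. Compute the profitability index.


Formula: PI = PV(cash flows) / initial investment
Substituting: PI = $32,539.05 / $22,600.00
PI = 1.4398

1.4398


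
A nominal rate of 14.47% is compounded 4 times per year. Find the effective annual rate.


Formula: EAR = (1 + r/m)^m - 1
Period rate: r/m = 0.1447 / 4 = 0.036175
Compounding: (1 + 0.036175)^4 = 1.152743
EAR = 1.152743 - 1 = 0.152743

0.152743


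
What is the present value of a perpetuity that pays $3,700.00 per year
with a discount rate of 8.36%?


Formula: PV = C / r
Substituting: PV = $3,700.00 / 0.0836
PV = $44,258.37

$44,258.37


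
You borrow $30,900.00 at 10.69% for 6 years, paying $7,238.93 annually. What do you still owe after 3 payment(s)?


Formula: Balance = PV*(1+r)^k - PMT*((1+r)^k - 1)/r
Growth: (1 + 0.1069)^3 = 1.356204
Accumulated factor: ((1+r)^k - 1)/r = 3.332128
Balance = $30,900.00 * 1.356204 - $7,238.93 * 3.332128
Balance = $17,785.68

$17,785.68


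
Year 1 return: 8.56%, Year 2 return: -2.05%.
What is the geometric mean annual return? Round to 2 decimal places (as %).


Formula: Geometric mean = ((1+r1)*(1+r2))^(1/2) - 1
Product: (1 + 0.0856) * (1 + -0.0205) = 1.0856 * 0.9795 = 1.063345
Square root: 1.063345^0.5 = 1.031186
Geometric mean = 1.031186 - 1 = 0.031186
As percentage: 3.12%

3.12%


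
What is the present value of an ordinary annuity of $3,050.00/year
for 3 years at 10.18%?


Formula: PV = PMT * (1 - (1+r)^(-n)) / r
Discount factor: (1 + 0.1018)^(-3) = 0.747639
Bracket: 1 - 0.747639 = 0.252361
PV = $3,050.00 * 0.252361 / 0.1018 = $7,560.93

$7,560.93


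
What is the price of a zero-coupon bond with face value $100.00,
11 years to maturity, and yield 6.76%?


Formula: Price = FV / (1 + r)^n
Substituting: Price = $100.00 / (1 + 0.0676)^11
Discount factor: (1.0676)^11 = 2.053498
Price = $100.00 / 2.053498 = $48.70

$48.70


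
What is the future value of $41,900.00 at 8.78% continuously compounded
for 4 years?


Formula: FV = P * e^(r*t)
Exponent: r*t = 0.0878 * 4 = 0.3512
e^(0.3512) = 1.420771
FV = $41,900.00 * 1.420771 = $59,530.32

$59,530.32


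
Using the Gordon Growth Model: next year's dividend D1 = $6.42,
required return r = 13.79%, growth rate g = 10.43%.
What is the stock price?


Formula: P = D1 / (r - g)
Spread: r - g = 0.1379 - 0.1043 = 0.0336
Substituting: P = $6.42 / 0.0336
P = $191.07

$191.07


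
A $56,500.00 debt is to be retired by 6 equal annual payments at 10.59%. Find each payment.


Formula: PMT = PV * r / (1 - (1+r)^(-n))
Denominator: 1 - (1 + 0.1059)^(-6) = 0.453356
Numerator: $56,500.00 * 0.1059 = 5983.35
PMT = 5983.35 / 0.453356 = $13,197.92

$13,197.92


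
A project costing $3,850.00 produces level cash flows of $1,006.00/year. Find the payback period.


Formula: Payback = investment / annual cash flow
Substituting: Payback = $3,850.00 / $1,006.00
Payback = 3.827 years

3.827 years


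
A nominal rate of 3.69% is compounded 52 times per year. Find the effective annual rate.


Formula: EAR = (1 + r/m)^m - 1
Period rate: r/m = 0.0369 / 52 = 0.00071
Compounding: (1 + 0.00071)^52 = 1.037576
EAR = 1.037576 - 1 = 0.037576

0.037576


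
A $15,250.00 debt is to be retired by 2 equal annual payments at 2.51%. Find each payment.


Formula: PMT = PV * r / (1 - (1+r)^(-n))
Denominator: 1 - (1 + 0.0251)^(-2) = 0.048371
Numerator: $15,250.00 * 0.0251 = 382.775
PMT = 382.775 / 0.048371 = $7,913.27

$7,913.27


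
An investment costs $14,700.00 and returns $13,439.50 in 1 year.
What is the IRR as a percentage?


Formula: IRR = C1/C0 - 1
Substituting: IRR = $13,439.50 / $14,700.00 - 1
Ratio: 0.914252 - 1 = -0.085748
IRR = -8.5748%

-8.5748%


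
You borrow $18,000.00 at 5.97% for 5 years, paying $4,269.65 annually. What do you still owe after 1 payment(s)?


Formula: Balance = PV*(1+r)^k - PMT*((1+r)^k - 1)/r
Growth: (1 + 0.0597)^1 = 1.0597
Accumulated factor: ((1+r)^k - 1)/r = 1.0
Balance = $18,000.00 * 1.0597 - $4,269.65 * 1.0
Balance = $14,804.95

$14,804.95


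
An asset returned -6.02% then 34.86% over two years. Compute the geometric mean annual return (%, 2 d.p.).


Formula: Geometric mean = ((1+r1)*(1+r2))^(1/2) - 1
Product: (1 + -0.0602) * (1 + 0.3486) = 0.9398 * 1.3486 = 1.267414
Square root: 1.267414^0.5 = 1.125795
Geometric mean = 1.125795 - 1 = 0.125795
As percentage: 12.58%

12.58%


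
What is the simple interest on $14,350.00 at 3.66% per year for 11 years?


Formula: I = P * r * t
Substituting: I = $14,350.00 * 0.0366 * 11
Step: I = $14,350.00 * 0.4026
I = $5,777.31

$5,777.31


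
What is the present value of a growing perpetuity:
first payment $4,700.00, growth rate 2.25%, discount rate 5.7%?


Formula: PV = C / (r - g)
Spread: r - g = 0.057 - 0.0225 = 0.0345
Substituting: PV = $4,700.00 / 0.0345
PV = $136,231.88

$136,231.88


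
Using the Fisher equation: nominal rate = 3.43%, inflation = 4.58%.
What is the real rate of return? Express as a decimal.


Formula: (1 + r_real) = (1 + r_nom) / (1 + inflation)
Substituting: (1 + r_real) = 1.0343 / 1.0458
(1 + r_real) = 0.989004
r_real = 0.989004 - 1 = -0.010996

-0.010996


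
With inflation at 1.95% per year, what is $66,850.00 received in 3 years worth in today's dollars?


Formula: Real value = nominal / (1 + inflation)^years
Price level: (1 + 0.0195)^3 = 1.059648
Real value = $66,850.00 / 1.059648 = $63,086.98

$63,086.98


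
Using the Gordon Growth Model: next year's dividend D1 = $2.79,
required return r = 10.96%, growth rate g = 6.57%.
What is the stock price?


Formula: P = D1 / (r - g)
Spread: r - g = 0.1096 - 0.0657 = 0.0439
Substituting: P = $2.79 / 0.0439
P = $63.55

$63.55


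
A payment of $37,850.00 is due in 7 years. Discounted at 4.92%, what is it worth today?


Formula: PV = FV / (1 + r)^n
Substituting: PV = $37,850.00 / (1 + 0.0492)^7
Discount factor: (1.0492)^7 = 1.399613
PV = $37,850.00 / 1.399613 = $27,043.19

$27,043.19


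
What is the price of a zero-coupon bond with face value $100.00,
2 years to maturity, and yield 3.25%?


Formula: Price = FV / (1 + r)^n
Substituting: Price = $100.00 / (1 + 0.0325)^2
Discount factor: (1.0325)^2 = 1.066056
Price = $100.00 / 1.066056 = $93.80

$93.80


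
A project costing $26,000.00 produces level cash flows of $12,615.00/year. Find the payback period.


Formula: Payback = investment / annual cash flow
Substituting: Payback = $26,000.00 / $12,615.00
Payback = 2.061 years

2.061 years


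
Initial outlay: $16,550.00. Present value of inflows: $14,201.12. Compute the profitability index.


Formula: PI = PV(cash flows) / initial investment
Substituting: PI = $14,201.12 / $16,550.00
PI = 0.8581

0.8581


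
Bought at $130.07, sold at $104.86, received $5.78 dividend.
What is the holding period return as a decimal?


Formula: HPR = (P1 - P0 + D) / P0
Gain: $104.86 - $130.07 + $5.78 = -$19.43
HPR = -$19.43 / $130.07 = -0.1494

-0.1494


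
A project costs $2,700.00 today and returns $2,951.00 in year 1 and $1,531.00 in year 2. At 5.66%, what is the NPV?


Formula: NPV = C0 + C1/(1+r) + C2/(1+r)^2
Discount C1: $2,951.00 / (1 + 0.0566) = $2,792.92
Discount C2: $1,531.00 / (1 + 0.0566)^2 = $1,371.37
NPV = -$2,700.00 + $2,792.92 + $1,371.37 = $1,464.29

$1,464.29


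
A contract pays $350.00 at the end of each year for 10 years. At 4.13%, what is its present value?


Formula: PV = PMT * (1 - (1+r)^(-n)) / r
Discount factor: (1 + 0.0413)^(-10) = 0.667177
Bracket: 1 - 0.667177 = 0.332823
PV = $350.00 * 0.332823 / 0.0413 = $2,820.53

$2,820.53


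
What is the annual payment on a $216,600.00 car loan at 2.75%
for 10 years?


Formula: PMT = PV * r / (1 - (1+r)^(-n))
Denominator: 1 - (1 + 0.0275)^(-10) = 0.237602
Numerator: $216,600.00 * 0.0275 = 5956.5
PMT = 5956.5 / 0.237602 = $25,069.22

$25,069.22


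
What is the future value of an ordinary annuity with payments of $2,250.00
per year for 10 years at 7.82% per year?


Formula: FV = PMT * ((1+r)^n - 1) / r
Growth factor: (1 + 0.0782)^10 = 2.123212
Numerator: 2.123212 - 1 = 1.123212
FV = $2,250.00 * 1.123212 / 0.0782 = $32,317.47

$32,317.47


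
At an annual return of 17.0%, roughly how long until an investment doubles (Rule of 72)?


Formula: Years ≈ 72 / r
Substituting: Years ≈ 72 / 17.0
Years ≈ 4.2

4.2 years


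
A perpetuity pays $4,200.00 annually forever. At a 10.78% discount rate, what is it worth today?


Formula: PV = C / r
Substituting: PV = $4,200.00 / 0.1078
PV = $38,961.04

$38,961.04


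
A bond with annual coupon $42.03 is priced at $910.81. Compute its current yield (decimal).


Formula: Current yield = annual coupon / price
Substituting: CY = $42.03 / $910.81
CY = 0.046146

0.046146


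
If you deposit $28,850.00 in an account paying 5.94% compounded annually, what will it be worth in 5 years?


Formula: FV = P * (1 + r)^n
Substituting: FV = $28,850.00 * (1 + 0.0594)^5
Growth factor: (1.0594)^5 = 1.334442
FV = $28,850.00 * 1.334442 = $38,498.66

$38,498.66


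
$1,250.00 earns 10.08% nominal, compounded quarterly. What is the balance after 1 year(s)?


Formula: FV = P * (1 + r/m)^(m*t)
Period rate: r/m = 0.1008 / 4 = 0.0252
Total periods: m*t = 4 * 1 = 4
Growth factor: (1 + 0.0252)^4 = 1.104675
FV = $1,250.00 * 1.104675 = $1,380.84

$1,380.84


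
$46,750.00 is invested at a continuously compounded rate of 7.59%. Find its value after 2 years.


Formula: FV = P * e^(r*t)
Exponent: r*t = 0.0759 * 2 = 0.1518
e^(0.1518) = 1.163927
FV = $46,750.00 * 1.163927 = $54,413.61

$54,413.61


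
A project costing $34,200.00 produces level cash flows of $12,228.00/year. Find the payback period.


Formula: Payback = investment / annual cash flow
Substituting: Payback = $34,200.00 / $12,228.00
Payback = 2.7969 years

2.7969 years


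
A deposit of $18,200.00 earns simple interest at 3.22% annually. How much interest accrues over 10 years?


Formula: I = P * r * t
Substituting: I = $18,200.00 * 0.0322 * 10
Step: I = $18,200.00 * 0.322
I = $5,860.40

$5,860.40


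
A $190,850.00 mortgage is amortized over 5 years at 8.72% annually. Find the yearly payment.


Formula: PMT = PV * r / (1 - (1+r)^(-n))
Denominator: 1 - (1 + 0.0872)^(-5) = 0.341656
Numerator: $190,850.00 * 0.0872 = 16642.12
PMT = 16642.12 / 0.341656 = $48,710.14

$48,710.14


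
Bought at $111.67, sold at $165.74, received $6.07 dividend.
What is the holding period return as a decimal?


Formula: HPR = (P1 - P0 + D) / P0
Gain: $165.74 - $111.67 + $6.07 = $60.14
HPR = $60.14 / $111.67 = 0.5386

0.5386


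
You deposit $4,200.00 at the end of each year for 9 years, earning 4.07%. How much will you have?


Formula: FV = PMT * ((1+r)^n - 1) / r
Growth factor: (1 + 0.0407)^9 = 1.431957
Numerator: 1.431957 - 1 = 0.431957
FV = $4,200.00 * 0.431957 / 0.0407 = $44,575.42

$44,575.42


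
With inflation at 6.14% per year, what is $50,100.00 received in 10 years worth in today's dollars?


Formula: Real value = nominal / (1 + inflation)^years
Price level: (1 + 0.0614)^10 = 1.814641
Real value = $50,100.00 / 1.814641 = $27,608.76

$27,608.76


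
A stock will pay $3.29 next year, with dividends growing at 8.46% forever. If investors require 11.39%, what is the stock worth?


Formula: P = D1 / (r - g)
Spread: r - g = 0.1139 - 0.0846 = 0.0293
Substituting: P = $3.29 / 0.0293
P = $112.29

$112.29


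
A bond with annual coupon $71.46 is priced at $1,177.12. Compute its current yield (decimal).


Formula: Current yield = annual coupon / price
Substituting: CY = $71.46 / $1,177.12
CY = 0.060707

0.060707


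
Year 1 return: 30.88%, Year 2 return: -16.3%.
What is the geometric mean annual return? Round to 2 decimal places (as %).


Formula: Geometric mean = ((1+r1)*(1+r2))^(1/2) - 1
Product: (1 + 0.3088) * (1 + -0.163) = 1.3088 * 0.837 = 1.095466
Square root: 1.095466^0.5 = 1.046645
Geometric mean = 1.046645 - 1 = 0.046645
As percentage: 4.66%

4.66%


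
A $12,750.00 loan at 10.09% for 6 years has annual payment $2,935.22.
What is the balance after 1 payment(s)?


Formula: Balance = PV*(1+r)^k - PMT*((1+r)^k - 1)/r
Growth: (1 + 0.1009)^1 = 1.1009
Accumulated factor: ((1+r)^k - 1)/r = 1.0
Balance = $12,750.00 * 1.1009 - $2,935.22 * 1.0
Balance = $11,101.26

$11,101.26


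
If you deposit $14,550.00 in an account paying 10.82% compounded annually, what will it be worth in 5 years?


Formula: FV = P * (1 + r)^n
Substituting: FV = $14,550.00 * (1 + 0.1082)^5
Growth factor: (1.1082)^5 = 1.67144
FV = $14,550.00 * 1.67144 = $24,319.45

$24,319.45


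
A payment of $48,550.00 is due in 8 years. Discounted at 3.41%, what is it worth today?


Formula: PV = FV / (1 + r)^n
Substituting: PV = $48,550.00 / (1 + 0.0341)^8
Discount factor: (1.0341)^8 = 1.307676
PV = $48,550.00 / 1.307676 = $37,126.92

$37,126.92


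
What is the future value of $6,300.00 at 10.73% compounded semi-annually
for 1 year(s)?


Formula: FV = P * (1 + r/m)^(m*t)
Period rate: r/m = 0.1073 / 2 = 0.05365
Total periods: m*t = 2 * 1 = 2
Growth factor: (1 + 0.05365)^2 = 1.110178
FV = $6,300.00 * 1.110178 = $6,994.12

$6,994.12


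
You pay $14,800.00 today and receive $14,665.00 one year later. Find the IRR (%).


Formula: IRR = C1/C0 - 1
Substituting: IRR = $14,665.00 / $14,800.00 - 1
Ratio: 0.990878 - 1 = -0.009122
IRR = -0.9122%

-0.9122%


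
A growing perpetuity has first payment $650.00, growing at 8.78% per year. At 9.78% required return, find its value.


Formula: PV = C / (r - g)
Spread: r - g = 0.0978 - 0.0878 = 0.01
Substituting: PV = $650.00 / 0.01
PV = $65,000.00

$65,000.00


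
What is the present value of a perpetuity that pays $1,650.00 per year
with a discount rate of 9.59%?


Formula: PV = C / r
Substituting: PV = $1,650.00 / 0.0959
PV = $17,205.42

$17,205.42


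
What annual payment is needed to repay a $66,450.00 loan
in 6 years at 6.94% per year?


Formula: PMT = PV * r / (1 - (1+r)^(-n))
Denominator: 1 - (1 + 0.0694)^(-6) = 0.331411
Numerator: $66,450.00 * 0.0694 = 4611.63
PMT = 4611.63 / 0.331411 = $13,915.12

$13,915.12


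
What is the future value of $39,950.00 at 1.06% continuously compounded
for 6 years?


Formula: FV = P * e^(r*t)
Exponent: r*t = 0.0106 * 6 = 0.0636
e^(0.0636) = 1.065666
FV = $39,950.00 * 1.065666 = $42,573.36

$42,573.36


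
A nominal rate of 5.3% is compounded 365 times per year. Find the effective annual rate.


Formula: EAR = (1 + r/m)^m - 1
Period rate: r/m = 0.053 / 365 = 0.000145
Compounding: (1 + 0.000145)^365 = 1.054426
EAR = 1.054426 - 1 = 0.054426

0.054426


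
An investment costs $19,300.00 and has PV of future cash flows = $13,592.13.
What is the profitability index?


Formula: PI = PV(cash flows) / initial investment
Substituting: PI = $13,592.13 / $19,300.00
PI = 0.7043

0.7043


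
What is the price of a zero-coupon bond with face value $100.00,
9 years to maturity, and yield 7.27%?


Formula: Price = FV / (1 + r)^n
Substituting: Price = $100.00 / (1 + 0.0727)^9
Discount factor: (1.0727)^9 = 1.880635
Price = $100.00 / 1.880635 = $53.17

$53.17


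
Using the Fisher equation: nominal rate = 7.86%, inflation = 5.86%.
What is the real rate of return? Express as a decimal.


Formula: (1 + r_real) = (1 + r_nom) / (1 + inflation)
Substituting: (1 + r_real) = 1.0786 / 1.0586
(1 + r_real) = 1.018893
r_real = 1.018893 - 1 = 0.018893

0.018893


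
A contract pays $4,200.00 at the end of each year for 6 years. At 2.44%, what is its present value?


Formula: PV = PMT * (1 - (1+r)^(-n)) / r
Discount factor: (1 + 0.0244)^(-6) = 0.865332
Bracket: 1 - 0.865332 = 0.134668
PV = $4,200.00 * 0.134668 / 0.0244 = $23,180.62

$23,180.62


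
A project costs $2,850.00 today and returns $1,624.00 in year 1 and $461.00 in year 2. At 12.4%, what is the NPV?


Formula: NPV = C0 + C1/(1+r) + C2/(1+r)^2
Discount C1: $1,624.00 / (1 + 0.124) = $1,444.84
Discount C2: $461.00 / (1 + 0.124)^2 = $364.90
NPV = -$2,850.00 + $1,444.84 + $364.90 = -$1,040.26

-$1,040.26


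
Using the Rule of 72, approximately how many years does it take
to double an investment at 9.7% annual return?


Formula: Years ≈ 72 / r
Substituting: Years ≈ 72 / 9.7
Years ≈ 7.4

7.4 years


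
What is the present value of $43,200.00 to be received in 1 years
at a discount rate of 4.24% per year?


Formula: PV = FV / (1 + r)^n
Substituting: PV = $43,200.00 / (1 + 0.0424)^1
Discount factor: (1.0424)^1 = 1.0424
PV = $43,200.00 / 1.0424 = $41,442.82

$41,442.82


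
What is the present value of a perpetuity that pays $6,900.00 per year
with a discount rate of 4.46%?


Formula: PV = C / r
Substituting: PV = $6,900.00 / 0.0446
PV = $154,708.52

$154,708.52


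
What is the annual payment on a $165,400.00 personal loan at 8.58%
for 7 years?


Formula: PMT = PV * r / (1 - (1+r)^(-n))
Denominator: 1 - (1 + 0.0858)^(-7) = 0.437981
Numerator: $165,400.00 * 0.0858 = 14191.32
PMT = 14191.32 / 0.437981 = $32,401.69

$32,401.69


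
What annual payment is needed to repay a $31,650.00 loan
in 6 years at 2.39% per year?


Formula: PMT = PV * r / (1 - (1+r)^(-n))
Denominator: 1 - (1 + 0.0239)^(-6) = 0.13213
Numerator: $31,650.00 * 0.0239 = 756.435
PMT = 756.435 / 0.13213 = $5,724.94

$5,724.94


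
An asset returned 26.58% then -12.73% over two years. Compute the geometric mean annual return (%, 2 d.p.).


Formula: Geometric mean = ((1+r1)*(1+r2))^(1/2) - 1
Product: (1 + 0.2658) * (1 + -0.1273) = 1.2658 * 0.8727 = 1.104664
Square root: 1.104664^0.5 = 1.05103
Geometric mean = 1.05103 - 1 = 0.05103
As percentage: 5.10%

5.10%


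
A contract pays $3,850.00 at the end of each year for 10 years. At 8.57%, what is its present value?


Formula: PV = PMT * (1 - (1+r)^(-n)) / r
Discount factor: (1 + 0.0857)^(-10) = 0.439442
Bracket: 1 - 0.439442 = 0.560558
PV = $3,850.00 * 0.560558 / 0.0857 = $25,182.59

$25,182.59


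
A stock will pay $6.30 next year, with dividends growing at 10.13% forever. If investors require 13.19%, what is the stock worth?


Formula: P = D1 / (r - g)
Spread: r - g = 0.1319 - 0.1013 = 0.0306
Substituting: P = $6.30 / 0.0306
P = $205.88

$205.88


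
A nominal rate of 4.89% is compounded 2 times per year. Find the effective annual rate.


Formula: EAR = (1 + r/m)^m - 1
Period rate: r/m = 0.0489 / 2 = 0.02445
Compounding: (1 + 0.02445)^2 = 1.049498
EAR = 1.049498 - 1 = 0.049498

0.049498


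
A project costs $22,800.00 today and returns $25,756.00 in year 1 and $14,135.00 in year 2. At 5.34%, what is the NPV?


Formula: NPV = C0 + C1/(1+r) + C2/(1+r)^2
Discount C1: $25,756.00 / (1 + 0.0534) = $24,450.35
Discount C2: $14,135.00 / (1 + 0.0534)^2 = $12,738.23
NPV = -$22,800.00 + $24,450.35 + $12,738.23 = $14,388.58

$14,388.58


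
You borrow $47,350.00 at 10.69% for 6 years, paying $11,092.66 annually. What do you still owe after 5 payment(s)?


Formula: Balance = PV*(1+r)^k - PMT*((1+r)^k - 1)/r
Growth: (1 + 0.1069)^5 = 1.661659
Accumulated factor: ((1+r)^k - 1)/r = 6.189515
Balance = $47,350.00 * 1.661659 - $11,092.66 * 6.189515
Balance = $10,021.38

$10,021.38


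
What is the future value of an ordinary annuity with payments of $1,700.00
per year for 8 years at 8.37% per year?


Formula: FV = PMT * ((1+r)^n - 1) / r
Growth factor: (1 + 0.0837)^8 = 1.902272
Numerator: 1.902272 - 1 = 0.902272
FV = $1,700.00 * 0.902272 / 0.0837 = $18,325.71

$18,325.71


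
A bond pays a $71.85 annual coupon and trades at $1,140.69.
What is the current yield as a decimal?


Formula: Current yield = annual coupon / price
Substituting: CY = $71.85 / $1,140.69
CY = 0.062988

0.062988


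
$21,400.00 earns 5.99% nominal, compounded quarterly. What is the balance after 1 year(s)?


Formula: FV = P * (1 + r/m)^(m*t)
Period rate: r/m = 0.0599 / 4 = 0.014975
Total periods: m*t = 4 * 1 = 4
Growth factor: (1 + 0.014975)^4 = 1.061259
FV = $21,400.00 * 1.061259 = $22,710.94

$22,710.94


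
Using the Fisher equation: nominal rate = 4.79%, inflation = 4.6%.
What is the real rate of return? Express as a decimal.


Formula: (1 + r_real) = (1 + r_nom) / (1 + inflation)
Substituting: (1 + r_real) = 1.0479 / 1.046
(1 + r_real) = 1.001816
r_real = 1.001816 - 1 = 0.001816

0.001816


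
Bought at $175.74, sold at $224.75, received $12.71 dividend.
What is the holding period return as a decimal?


Formula: HPR = (P1 - P0 + D) / P0
Gain: $224.75 - $175.74 + $12.71 = $61.72
HPR = $61.72 / $175.74 = 0.3512

0.3512


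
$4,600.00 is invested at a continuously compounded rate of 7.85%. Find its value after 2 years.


Formula: FV = P * e^(r*t)
Exponent: r*t = 0.0785 * 2 = 0.157
e^(0.157) = 1.169996
FV = $4,600.00 * 1.169996 = $5,381.98

$5,381.98


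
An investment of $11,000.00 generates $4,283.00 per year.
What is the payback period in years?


Formula: Payback = investment / annual cash flow
Substituting: Payback = $11,000.00 / $4,283.00
Payback = 2.5683 years

2.5683 years


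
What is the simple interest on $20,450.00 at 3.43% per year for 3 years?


Formula: I = P * r * t
Substituting: I = $20,450.00 * 0.0343 * 3
Step: I = $20,450.00 * 0.1029
I = $2,104.31

$2,104.31


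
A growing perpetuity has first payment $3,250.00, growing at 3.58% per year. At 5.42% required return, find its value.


Formula: PV = C / (r - g)
Spread: r - g = 0.0542 - 0.0358 = 0.0184
Substituting: PV = $3,250.00 / 0.0184
PV = $176,630.43

$176,630.43


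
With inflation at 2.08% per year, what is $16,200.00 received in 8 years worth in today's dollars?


Formula: Real value = nominal / (1 + inflation)^years
Price level: (1 + 0.0208)^8 = 1.179031
Real value = $16,200.00 / 1.179031 = $13,740.09

$13,740.09


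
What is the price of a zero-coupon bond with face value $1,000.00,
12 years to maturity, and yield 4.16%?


Formula: Price = FV / (1 + r)^n
Substituting: Price = $1,000.00 / (1 + 0.0416)^12
Discount factor: (1.0416)^12 = 1.630841
Price = $1,000.00 / 1.630841 = $613.18

$613.18


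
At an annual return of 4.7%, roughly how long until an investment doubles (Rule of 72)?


Formula: Years ≈ 72 / r
Substituting: Years ≈ 72 / 4.7
Years ≈ 15.3

15.3 years


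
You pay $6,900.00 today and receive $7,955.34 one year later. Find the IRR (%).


Formula: IRR = C1/C0 - 1
Substituting: IRR = $7,955.34 / $6,900.00 - 1
Ratio: 1.152948 - 1 = 0.152948
IRR = 15.2948%

15.2948%


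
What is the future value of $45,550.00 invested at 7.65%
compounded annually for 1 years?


Formula: FV = P * (1 + r)^n
Substituting: FV = $45,550.00 * (1 + 0.0765)^1
Growth factor: (1.0765)^1 = 1.0765
FV = $45,550.00 * 1.0765 = $49,034.58

$49,034.58


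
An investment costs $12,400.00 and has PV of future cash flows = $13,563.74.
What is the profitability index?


Formula: PI = PV(cash flows) / initial investment
Substituting: PI = $13,563.74 / $12,400.00
PI = 1.0938

1.0938


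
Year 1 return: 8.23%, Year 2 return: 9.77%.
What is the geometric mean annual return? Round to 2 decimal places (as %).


Formula: Geometric mean = ((1+r1)*(1+r2))^(1/2) - 1
Product: (1 + 0.0823) * (1 + 0.0977) = 1.0823 * 1.0977 = 1.188041
Square root: 1.188041^0.5 = 1.089973
Geometric mean = 1.089973 - 1 = 0.089973
As percentage: 9.00%

9.00%


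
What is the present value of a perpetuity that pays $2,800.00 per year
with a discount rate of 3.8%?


Formula: PV = C / r
Substituting: PV = $2,800.00 / 0.038
PV = $73,684.21

$73,684.21


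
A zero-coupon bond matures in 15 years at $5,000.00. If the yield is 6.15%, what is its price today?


Formula: Price = FV / (1 + r)^n
Substituting: Price = $5,000.00 / (1 + 0.0615)^15
Discount factor: (1.0615)^15 = 2.447936
Price = $5,000.00 / 2.447936 = $2,042.54

$2,042.54
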